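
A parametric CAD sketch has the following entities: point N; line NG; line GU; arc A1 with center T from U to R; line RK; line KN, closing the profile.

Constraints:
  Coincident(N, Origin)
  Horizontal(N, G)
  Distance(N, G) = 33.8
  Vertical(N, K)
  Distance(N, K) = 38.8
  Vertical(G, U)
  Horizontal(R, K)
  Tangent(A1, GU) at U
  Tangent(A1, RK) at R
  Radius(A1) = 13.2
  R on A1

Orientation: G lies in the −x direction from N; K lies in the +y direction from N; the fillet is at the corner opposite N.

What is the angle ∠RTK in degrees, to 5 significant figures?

57.349°

N is at the origin; N and G share the same y with |NG| = 33.8 and G on the −x side, so G = (-33.800, 0.0000). N and K share the same x with |NK| = 38.8 and K on the +y side, so K = (0.0000, 38.800). The virtual corner opposite N is at (-33.800, 38.800). Tangency of A1 to GU means the radius TU is perpendicular to GU and tangency of A1 to RK means the radius TR is perpendicular to RK, with radius 13.2, so the center T sits 13.2 in from both sides at T = (-20.600, 25.600). That places the tangent points at U = (-33.800, 25.600) on GU and R = (-20.600, 38.800) on RK. Then cos ∠RTK = TR·TK / (|TR||TK|), giving 57.349°.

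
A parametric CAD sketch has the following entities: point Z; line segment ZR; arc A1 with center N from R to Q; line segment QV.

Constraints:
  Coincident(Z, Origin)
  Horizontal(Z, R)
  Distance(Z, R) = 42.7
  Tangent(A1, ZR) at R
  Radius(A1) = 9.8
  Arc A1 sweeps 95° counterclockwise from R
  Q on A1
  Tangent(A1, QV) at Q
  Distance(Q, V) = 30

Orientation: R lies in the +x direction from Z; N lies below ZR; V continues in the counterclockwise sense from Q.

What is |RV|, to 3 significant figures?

41.2

Z is at the origin; ZR is horizontal with |ZR| = 42.7 and R on the +x side, so R = (42.7, 0.00). The tangent condition forces NR to be normal to ZR, so N = R + (0, -9.8) = (42.7, -9.80). On A1, R sits at bearing 90° from N; a 95° counterclockwise sweep puts Q at bearing 185°, so Q = N + 9.8·(cos 185°, sin 185°) = (32.9, -10.7). A1 meets QV tangentially, so NQ is at right angles to QV, so QV runs along (−sin 185°, cos 185°); with |QV| = 30.0, V = (35.6, -40.5). Then |RV| = |V − R| = 41.2.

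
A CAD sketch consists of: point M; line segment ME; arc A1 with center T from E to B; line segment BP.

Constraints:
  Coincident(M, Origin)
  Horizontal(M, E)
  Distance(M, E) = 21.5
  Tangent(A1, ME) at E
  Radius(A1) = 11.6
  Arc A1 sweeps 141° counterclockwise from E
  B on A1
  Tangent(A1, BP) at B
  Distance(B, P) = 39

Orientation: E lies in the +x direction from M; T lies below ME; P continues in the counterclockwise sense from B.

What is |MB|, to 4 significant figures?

25.03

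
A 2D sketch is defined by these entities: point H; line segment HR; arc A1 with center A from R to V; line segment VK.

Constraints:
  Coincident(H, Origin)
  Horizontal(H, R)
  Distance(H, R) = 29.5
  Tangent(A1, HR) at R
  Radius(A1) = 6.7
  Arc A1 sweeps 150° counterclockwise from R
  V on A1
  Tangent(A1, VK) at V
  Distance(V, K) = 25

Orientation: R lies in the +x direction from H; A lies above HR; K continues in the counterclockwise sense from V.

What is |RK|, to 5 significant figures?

30.984

H is at the origin; H and R share the same y with |HR| = 29.5 and R on the +x side, so R = (29.500, 0.0000). A1 meets HR tangentially, so AR is at right angles to HR, so A = R + (0, 6.7) = (29.500, 6.7000). On A1, R sits at bearing -90° from A; a 150° counterclockwise sweep puts V at bearing 60°, so V = A + 6.7·(cos 60°, sin 60°) = (32.850, 12.502). Tangency of A1 to VK means the radius AV is perpendicular to VK, so VK runs along (−sin 60°, cos 60°); with |VK| = 25.0, K = (11.199, 25.002). Then |RK| = |K − R| = 30.984.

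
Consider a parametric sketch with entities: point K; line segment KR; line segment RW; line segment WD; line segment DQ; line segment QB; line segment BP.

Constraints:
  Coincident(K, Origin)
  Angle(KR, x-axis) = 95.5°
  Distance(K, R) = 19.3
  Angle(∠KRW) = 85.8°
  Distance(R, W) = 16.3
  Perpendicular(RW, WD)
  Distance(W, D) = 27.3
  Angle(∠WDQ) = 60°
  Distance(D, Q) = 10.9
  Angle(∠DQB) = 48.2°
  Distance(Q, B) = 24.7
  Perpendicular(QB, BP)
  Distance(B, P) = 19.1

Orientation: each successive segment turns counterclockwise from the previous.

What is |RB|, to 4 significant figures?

33.46

∠WDQ = 60.0° gives DQ at 39.70° from the x-axis; with |DQ| = 10.9, Q = (-4.931, -3.482). ∠DQB = 48.2° gives QB at 171.5° from the x-axis; with |QB| = 24.7, B = (-29.36, 0.1685). Then |RB| = |B − R| = 33.46.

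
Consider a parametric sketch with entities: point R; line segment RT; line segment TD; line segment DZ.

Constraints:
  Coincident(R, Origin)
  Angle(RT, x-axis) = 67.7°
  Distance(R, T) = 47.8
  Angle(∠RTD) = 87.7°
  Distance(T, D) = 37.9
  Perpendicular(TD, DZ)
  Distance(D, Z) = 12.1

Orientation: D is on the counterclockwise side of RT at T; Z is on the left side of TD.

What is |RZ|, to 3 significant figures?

50.7

R is at the origin; RT runs at 67.7° with length 47.8, so T = 47.8·(cos 67.7°, sin 67.7°) = (18.1, 44.2). ∠RTD = 87.7°, so TD runs at 67.7° + (180° − 87.7°) = 160° from the x-axis; with |TD| = 37.9, D = T + 37.9·(cos 160°, sin 160°) = (-17.5, 57.2). TD is perpendicular to DZ; with |DZ| = 12.1 on the left of TD, Z = D + 12.1·(-0.342, -0.940) = (-21.6, 45.8). Then |RZ| = |Z − R| = 50.7.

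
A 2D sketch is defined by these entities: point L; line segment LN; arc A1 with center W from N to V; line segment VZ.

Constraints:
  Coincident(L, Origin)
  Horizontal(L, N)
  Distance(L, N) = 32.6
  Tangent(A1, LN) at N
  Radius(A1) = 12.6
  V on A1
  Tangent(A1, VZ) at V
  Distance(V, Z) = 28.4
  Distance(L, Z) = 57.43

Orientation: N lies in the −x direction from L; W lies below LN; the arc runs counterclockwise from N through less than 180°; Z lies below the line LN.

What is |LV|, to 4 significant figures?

47.48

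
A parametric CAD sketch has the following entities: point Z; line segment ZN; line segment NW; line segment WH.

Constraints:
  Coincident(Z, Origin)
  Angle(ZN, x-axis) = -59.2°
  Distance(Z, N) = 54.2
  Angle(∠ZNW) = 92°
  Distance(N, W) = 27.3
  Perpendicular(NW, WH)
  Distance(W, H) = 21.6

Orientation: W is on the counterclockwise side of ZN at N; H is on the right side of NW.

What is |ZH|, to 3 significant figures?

81.2

Z is at the origin; ZN runs at -59.2° with length 54.2, so N = 54.2·(cos -59.2°, sin -59.2°) = (27.8, -46.6). ∠ZNW = 92.0°, so NW runs at -59.2° + (180° − 92.0°) = 28.8° from the x-axis; with |NW| = 27.3, W = N + 27.3·(cos 28.8°, sin 28.8°) = (51.7, -33.4). The perpendicularity gives WH at right angles to NW; with |WH| = 21.6 on the right of NW, H = W + 21.6·(0.482, -0.876) = (62.1, -52.3). Then |ZH| = |H − Z| = 81.2.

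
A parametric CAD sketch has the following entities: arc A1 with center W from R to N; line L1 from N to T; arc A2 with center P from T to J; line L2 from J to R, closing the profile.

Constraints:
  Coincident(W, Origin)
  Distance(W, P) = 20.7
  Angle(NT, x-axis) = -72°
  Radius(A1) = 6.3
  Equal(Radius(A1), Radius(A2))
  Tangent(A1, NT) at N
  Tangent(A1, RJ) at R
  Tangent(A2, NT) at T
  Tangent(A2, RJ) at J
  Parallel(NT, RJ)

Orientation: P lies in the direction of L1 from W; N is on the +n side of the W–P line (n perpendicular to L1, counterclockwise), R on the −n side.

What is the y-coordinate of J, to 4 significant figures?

-21.63

Tangency of A1 to both parallel lines with radius 6.3 puts N and R at W ± 6.3·n: N = (5.992, 1.947), R = (-5.992, -1.947). Equal radii place T and J the same way about P: T = P + 6.3·n = (12.39, -17.74), J = P − 6.3·n = (0.4050, -21.63). So J.y = -21.63.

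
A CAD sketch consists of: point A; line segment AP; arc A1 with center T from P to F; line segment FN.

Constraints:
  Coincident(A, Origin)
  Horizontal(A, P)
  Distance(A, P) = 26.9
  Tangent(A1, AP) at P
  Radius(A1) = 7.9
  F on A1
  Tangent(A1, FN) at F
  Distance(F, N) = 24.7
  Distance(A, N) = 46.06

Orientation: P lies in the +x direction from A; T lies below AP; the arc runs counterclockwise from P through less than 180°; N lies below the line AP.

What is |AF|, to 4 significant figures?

23.12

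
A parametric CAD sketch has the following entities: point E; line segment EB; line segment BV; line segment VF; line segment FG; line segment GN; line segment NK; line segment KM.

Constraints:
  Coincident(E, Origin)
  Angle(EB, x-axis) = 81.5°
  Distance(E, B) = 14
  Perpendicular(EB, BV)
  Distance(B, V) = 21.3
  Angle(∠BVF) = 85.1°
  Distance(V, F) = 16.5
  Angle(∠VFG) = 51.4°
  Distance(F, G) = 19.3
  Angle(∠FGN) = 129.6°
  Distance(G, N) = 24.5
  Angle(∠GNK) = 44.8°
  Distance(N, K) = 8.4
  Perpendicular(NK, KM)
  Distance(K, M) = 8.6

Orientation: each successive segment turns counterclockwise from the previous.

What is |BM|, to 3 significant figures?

11.4

E is at the origin; EB runs at 81.5° with length 14.0, so B = (2.07, 13.8). EB is perpendicular to BV, so BV runs at 172°; with |BV| = 21.3, V = (-19.0, 17.0). ∠BVF = 85.1° gives VF at -93.6° from the x-axis; with |VF| = 16.5, F = (-20.0, 0.527). ∠VFG = 51.4° gives FG at 35.0° from the x-axis; with |FG| = 19.3, G = (-4.22, 11.6). ∠FGN = 129.6° gives GN at 85.4° from the x-axis; with |GN| = 24.5, N = (-2.26, 36.0). ∠GNK = 44.8° gives NK at -139° from the x-axis; with |NK| = 8.4, K = (-8.64, 30.6). NK ⟂ KM, so KM runs at -49.4°; with |KM| = 8.6, M = (-3.04, 24.0). Then |BM| = |M − B| = 11.4.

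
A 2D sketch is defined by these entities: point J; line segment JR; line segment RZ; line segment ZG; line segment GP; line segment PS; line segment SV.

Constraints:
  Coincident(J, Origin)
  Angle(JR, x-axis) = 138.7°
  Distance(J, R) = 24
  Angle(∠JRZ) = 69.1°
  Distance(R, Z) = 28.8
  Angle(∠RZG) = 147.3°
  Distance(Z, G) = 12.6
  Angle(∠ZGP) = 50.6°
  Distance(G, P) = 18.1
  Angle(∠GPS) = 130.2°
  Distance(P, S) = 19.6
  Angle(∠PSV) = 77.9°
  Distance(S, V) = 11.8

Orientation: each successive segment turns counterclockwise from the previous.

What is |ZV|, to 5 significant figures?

16.397

J is at the origin; JR runs at 138.7° with length 24.0, so R = (-18.030, 15.840). ∠JRZ = 69.1° gives RZ at -110.40° from the x-axis; with |RZ| = 28.8, Z = (-28.069, -11.154). ∠RZG = 147.3° gives ZG at -77.700° from the x-axis; with |ZG| = 12.6, G = (-25.385, -23.464). ∠ZGP = 50.6° gives GP at 51.700° from the x-axis; with |GP| = 18.1, P = (-14.167, -9.2600). ∠GPS = 130.2° gives PS at 101.50° from the x-axis; with |PS| = 19.6, S = (-18.075, 9.9465). ∠PSV = 77.9° gives SV at -156.40° from the x-axis; with |SV| = 11.8, V = (-28.888, 5.2224). Then |ZV| = |V − Z| = 16.397.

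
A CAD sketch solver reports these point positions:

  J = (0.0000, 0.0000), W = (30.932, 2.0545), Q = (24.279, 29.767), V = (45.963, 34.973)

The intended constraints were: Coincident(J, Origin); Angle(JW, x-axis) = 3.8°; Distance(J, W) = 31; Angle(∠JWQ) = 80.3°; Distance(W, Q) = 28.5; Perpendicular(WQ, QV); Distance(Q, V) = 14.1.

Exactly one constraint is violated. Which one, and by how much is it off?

Distance(Q, V) = 14.1 — off by 8.20.

J = (0.00, 0.00) ✓; JW at 3.800° ✓; |JW| = 31.00 ✓; ∠JWQ = 80.30° ✓; |WQ| = 28.50 ✓; ∠(WQ, QV) = 90.00° ✓; |QV| = 22.30 ✗.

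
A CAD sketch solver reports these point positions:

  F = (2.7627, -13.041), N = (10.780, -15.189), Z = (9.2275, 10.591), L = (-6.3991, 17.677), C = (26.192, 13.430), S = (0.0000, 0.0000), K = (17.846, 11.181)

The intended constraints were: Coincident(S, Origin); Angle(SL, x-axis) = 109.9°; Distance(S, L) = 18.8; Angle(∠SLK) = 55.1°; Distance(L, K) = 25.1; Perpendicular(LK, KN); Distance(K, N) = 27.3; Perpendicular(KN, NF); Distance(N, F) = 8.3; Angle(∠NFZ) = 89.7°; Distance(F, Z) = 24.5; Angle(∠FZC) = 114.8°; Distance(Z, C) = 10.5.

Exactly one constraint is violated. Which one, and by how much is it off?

Distance(Z, C) = 10.5 — off by 6.70.

S = (0.00, 0.00) ✓; SL at 109.9° ✓; |SL| = 18.80 ✓; ∠SLK = 55.10° ✓; |LK| = 25.10 ✓; ∠(LK, KN) = 90.00° ✓; |KN| = 27.30 ✓; ∠(KN, NF) = 90.00° ✓; |NF| = 8.300 ✓; ∠NFZ = 89.70° ✓; |FZ| = 24.50 ✓; ∠FZC = 114.8° ✓; |ZC| = 17.20 ✗.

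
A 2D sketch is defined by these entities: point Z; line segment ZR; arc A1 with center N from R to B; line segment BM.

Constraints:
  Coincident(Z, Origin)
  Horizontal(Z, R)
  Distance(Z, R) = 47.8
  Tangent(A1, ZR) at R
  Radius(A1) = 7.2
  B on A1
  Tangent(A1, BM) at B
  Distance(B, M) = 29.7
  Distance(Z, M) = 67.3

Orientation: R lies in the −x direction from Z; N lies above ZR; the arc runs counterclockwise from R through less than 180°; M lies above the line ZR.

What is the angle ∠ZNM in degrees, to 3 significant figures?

115°

Checks: |NB| = 7.200 ✓; ∠(NB, BM) = 90.00° ✓; |BM| = 29.70 ✓; |ZM| = 67.30 ✓.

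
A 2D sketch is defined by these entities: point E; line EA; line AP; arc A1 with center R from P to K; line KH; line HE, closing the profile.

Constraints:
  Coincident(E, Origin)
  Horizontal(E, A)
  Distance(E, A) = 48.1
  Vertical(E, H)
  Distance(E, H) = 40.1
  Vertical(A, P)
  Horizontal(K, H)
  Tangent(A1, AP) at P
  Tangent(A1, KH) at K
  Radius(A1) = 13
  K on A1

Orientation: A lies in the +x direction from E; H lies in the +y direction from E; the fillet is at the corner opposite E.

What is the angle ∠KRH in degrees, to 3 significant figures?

69.7°

E is at the origin; EA is horizontal with |EA| = 48.1 and A on the +x side, so A = (48.1, 0.00). EH is vertical with |EH| = 40.1 and H on the +y side, so H = (0.00, 40.1). The virtual corner opposite E is at (48.1, 40.1). Tangency of A1 to AP means the radius RP is perpendicular to AP and tangency of A1 to KH means the radius RK is perpendicular to KH, with radius 13.0, so the center R sits 13.0 in from both sides at R = (35.1, 27.1). That places the tangent points at P = (48.1, 27.1) on AP and K = (35.1, 40.1) on KH. Then cos ∠KRH = RK·RH / (|RK||RH|), giving 69.7°.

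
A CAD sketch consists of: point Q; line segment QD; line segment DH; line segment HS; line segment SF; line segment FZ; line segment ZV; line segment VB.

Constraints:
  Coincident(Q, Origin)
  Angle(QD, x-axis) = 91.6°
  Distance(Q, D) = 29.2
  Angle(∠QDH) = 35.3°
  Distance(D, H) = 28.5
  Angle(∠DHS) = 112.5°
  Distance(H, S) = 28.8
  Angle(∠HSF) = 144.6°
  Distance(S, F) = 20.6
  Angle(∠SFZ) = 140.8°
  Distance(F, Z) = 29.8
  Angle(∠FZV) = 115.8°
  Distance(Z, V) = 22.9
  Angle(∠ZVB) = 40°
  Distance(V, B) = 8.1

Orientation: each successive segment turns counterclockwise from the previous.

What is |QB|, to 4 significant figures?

43.92

Q is at the origin; QD runs at 91.6° with length 29.2, so D = (-0.8153, 29.19). ∠QDH = 35.3° gives DH at -123.7° from the x-axis; with |DH| = 28.5, H = (-16.63, 5.478). ∠DHS = 112.5° gives HS at -56.20° from the x-axis; with |HS| = 28.8, S = (-0.6071, -18.45). ∠HSF = 144.6° gives SF at -20.80° from the x-axis; with |SF| = 20.6, F = (18.65, -25.77). ∠SFZ = 140.8° gives FZ at 18.40° from the x-axis; with |FZ| = 29.8, Z = (46.93, -16.36). ∠FZV = 115.8° gives ZV at 82.60° from the x-axis; with |ZV| = 22.9, V = (49.88, 6.346). ∠ZVB = 40.0° gives VB at -137.4° from the x-axis; with |VB| = 8.1, B = (43.91, 0.8633). Then |QB| = |B − Q| = 43.92.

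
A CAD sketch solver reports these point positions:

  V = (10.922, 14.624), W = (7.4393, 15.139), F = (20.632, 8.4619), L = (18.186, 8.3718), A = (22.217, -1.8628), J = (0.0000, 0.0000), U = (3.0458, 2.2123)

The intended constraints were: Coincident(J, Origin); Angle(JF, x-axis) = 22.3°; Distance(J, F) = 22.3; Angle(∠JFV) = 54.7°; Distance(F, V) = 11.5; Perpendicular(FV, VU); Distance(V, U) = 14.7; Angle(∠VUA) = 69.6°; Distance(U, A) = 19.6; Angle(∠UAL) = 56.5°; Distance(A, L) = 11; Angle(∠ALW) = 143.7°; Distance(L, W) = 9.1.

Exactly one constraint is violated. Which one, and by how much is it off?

Distance(L, W) = 9.1 — off by 3.60.

J = (0.00, 0.00) ✓; JF at 22.30° ✓; |JF| = 22.30 ✓; ∠JFV = 54.70° ✓; |FV| = 11.50 ✓; ∠(FV, VU) = 90.00° ✓; |VU| = 14.70 ✓; ∠VUA = 69.60° ✓; |UA| = 19.60 ✓; ∠UAL = 56.50° ✓; |AL| = 11.00 ✓; ∠ALW = 143.7° ✓; |LW| = 12.70 ✗.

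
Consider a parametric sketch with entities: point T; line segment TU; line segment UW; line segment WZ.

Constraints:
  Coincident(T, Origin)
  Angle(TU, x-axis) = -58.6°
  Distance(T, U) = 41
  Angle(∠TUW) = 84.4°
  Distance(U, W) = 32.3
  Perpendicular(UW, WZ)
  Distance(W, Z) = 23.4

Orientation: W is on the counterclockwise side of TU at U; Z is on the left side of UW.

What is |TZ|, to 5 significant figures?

33.223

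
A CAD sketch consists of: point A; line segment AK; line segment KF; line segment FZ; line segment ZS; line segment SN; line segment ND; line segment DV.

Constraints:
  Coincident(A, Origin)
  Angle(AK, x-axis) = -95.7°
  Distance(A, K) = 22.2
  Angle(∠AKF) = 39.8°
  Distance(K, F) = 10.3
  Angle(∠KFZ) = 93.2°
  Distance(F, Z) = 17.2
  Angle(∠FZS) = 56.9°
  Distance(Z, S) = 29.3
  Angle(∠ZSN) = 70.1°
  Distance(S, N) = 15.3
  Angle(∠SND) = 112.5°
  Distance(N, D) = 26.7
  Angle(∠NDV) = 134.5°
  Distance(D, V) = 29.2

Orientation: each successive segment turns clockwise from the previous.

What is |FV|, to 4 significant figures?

38.24

A is at the origin; AK runs at -95.7° with length 22.2, so K = (-2.205, -22.09). ∠AKF = 39.8° gives KF at 124.1° from the x-axis; with |KF| = 10.3, F = (-7.979, -13.56). ∠KFZ = 93.2° gives FZ at 37.30° from the x-axis; with |FZ| = 17.2, Z = (5.703, -3.138). ∠FZS = 56.9° gives ZS at -85.80° from the x-axis; with |ZS| = 29.3, S = (7.849, -32.36). ∠ZSN = 70.1° gives SN at 164.3° from the x-axis; with |SN| = 15.3, N = (-6.881, -28.22). ∠SND = 112.5° gives ND at 96.80° from the x-axis; with |ND| = 26.7, D = (-10.04, -1.707). ∠NDV = 134.5° gives DV at 51.30° from the x-axis; with |DV| = 29.2, V = (8.215, 21.08). Then |FV| = |V − F| = 38.24.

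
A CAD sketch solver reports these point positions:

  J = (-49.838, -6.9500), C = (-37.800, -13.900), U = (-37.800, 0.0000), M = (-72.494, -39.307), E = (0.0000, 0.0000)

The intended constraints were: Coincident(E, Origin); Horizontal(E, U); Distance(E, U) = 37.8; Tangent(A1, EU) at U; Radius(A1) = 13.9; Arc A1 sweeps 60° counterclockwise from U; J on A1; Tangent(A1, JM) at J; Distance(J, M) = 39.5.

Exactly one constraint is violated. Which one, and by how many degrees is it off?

Tangent(A1, JM) at J — off by 5.00°.

E = (0.00, 0.00) ✓; E.y = 0.00, U.y = 0.00 ✓; |EU| = 37.80 ✓; ∠(CU, UE) = 90.00° ✓; |CU| = 13.90 ✓; bearing(C→J) − bearing(C→U) = 60.00° ✓; |CJ| = 13.90 ✓; ∠(CJ, JM) = 95.00° ✗; |JM| = 39.50 ✓.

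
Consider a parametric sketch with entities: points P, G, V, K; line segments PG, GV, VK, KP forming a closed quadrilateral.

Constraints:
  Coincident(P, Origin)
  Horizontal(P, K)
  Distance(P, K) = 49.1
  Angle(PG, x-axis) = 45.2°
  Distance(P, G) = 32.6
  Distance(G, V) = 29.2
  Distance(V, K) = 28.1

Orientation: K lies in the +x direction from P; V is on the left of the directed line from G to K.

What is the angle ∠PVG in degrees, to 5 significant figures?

18.842°

P is at the origin; PK is horizontal with |PK| = 49.1 and K in +x, so K = (49.1, 0). PG runs at 45.2° with |PG| = 32.6, so G = (22.971, 23.132). V is determined by |GV| = 29.2 and |VK| = 28.1 together: it lies at the intersection of circle(G, 29.2) and circle(K, 28.1). With |GK| = 34.897, the foot of the radical line on GK is 18.352 from G and the perpendicular offset is √(29.2² − 18.352²) = 22.712. Taking the left-of-GK solution: V = (51.767, 27.973).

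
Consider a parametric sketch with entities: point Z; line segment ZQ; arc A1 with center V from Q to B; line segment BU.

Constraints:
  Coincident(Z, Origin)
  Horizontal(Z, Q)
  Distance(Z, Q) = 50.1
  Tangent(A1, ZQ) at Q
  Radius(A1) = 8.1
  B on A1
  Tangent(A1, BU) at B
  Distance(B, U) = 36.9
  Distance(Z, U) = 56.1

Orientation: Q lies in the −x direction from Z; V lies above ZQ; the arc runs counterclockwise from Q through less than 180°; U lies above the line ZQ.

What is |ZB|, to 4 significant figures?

42.65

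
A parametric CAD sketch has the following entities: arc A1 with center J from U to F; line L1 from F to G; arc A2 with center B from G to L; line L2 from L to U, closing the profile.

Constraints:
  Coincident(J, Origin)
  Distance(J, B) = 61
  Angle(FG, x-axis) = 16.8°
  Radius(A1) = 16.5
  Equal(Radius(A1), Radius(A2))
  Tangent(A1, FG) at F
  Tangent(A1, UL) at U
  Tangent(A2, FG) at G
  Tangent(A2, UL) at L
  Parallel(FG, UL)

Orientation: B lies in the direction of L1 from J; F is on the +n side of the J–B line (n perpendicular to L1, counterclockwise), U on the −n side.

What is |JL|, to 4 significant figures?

63.19

The slot axis is L1's direction at 16.8°, so u = (cos 16.8°, sin 16.8°) = (0.9573, 0.2890) and n = (−sin 16.8°, cos 16.8°) = (-0.2890, 0.9573). J is at the origin and B lies 61.0 along u from J, so B = 61.0·u = (58.40, 17.63). Tangency of A1 to both parallel lines with radius 16.5 puts F and U at J ± 16.5·n: F = (-4.769, 15.80), U = (4.769, -15.80). Equal radii place G and L the same way about B: G = B + 16.5·n = (53.63, 33.43), L = B − 16.5·n = (63.17, 1.835). Then |JL| = |L − J| = 63.19.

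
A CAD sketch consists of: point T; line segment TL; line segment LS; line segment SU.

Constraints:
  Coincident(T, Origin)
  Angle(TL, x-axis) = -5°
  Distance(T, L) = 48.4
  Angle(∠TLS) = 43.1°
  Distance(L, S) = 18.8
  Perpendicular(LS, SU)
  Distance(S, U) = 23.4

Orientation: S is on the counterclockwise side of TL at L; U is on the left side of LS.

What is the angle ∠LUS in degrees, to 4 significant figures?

38.78°

T is at the origin; TL runs at -5.0° with length 48.4, so L = 48.4·(cos -5.0°, sin -5.0°) = (48.22, -4.218). ∠TLS = 43.1°, so LS runs at -5.0° + (180° − 43.1°) = 131.9° from the x-axis; with |LS| = 18.8, S = L + 18.8·(cos 131.9°, sin 131.9°) = (35.66, 9.775). LS is perpendicular to SU; with |SU| = 23.4 on the left of LS, U = S + 23.4·(-0.7443, -0.6678) = (18.24, -5.853). Then cos ∠LUS = UL·US / (|UL||US|), giving 38.78°.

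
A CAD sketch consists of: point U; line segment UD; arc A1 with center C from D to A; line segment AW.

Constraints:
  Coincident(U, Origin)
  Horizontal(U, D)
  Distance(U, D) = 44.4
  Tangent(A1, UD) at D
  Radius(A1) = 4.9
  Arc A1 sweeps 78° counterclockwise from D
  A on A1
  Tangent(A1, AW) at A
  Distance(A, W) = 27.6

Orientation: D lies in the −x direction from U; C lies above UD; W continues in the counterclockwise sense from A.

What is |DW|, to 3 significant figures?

32.6

On A1, D sits at bearing -90° from C; a 78° counterclockwise sweep puts A at bearing -12°, so A = C + 4.9·(cos -12°, sin -12°) = (-39.6, 3.88). The tangent condition forces CA to be normal to AW, so AW runs along (−sin -12°, cos -12°); with |AW| = 27.6, W = (-33.9, 30.9). Then |DW| = |W − D| = 32.6.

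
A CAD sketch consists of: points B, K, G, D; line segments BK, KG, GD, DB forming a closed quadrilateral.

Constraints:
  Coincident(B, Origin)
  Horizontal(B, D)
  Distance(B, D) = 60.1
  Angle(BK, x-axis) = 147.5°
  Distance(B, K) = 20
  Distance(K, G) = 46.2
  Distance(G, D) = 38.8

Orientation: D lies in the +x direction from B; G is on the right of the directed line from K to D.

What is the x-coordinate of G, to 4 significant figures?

23.25

B is at the origin; BD is horizontal with |BD| = 60.1 and D in +x, so D = (60.1, 0). BK runs at 147.5° with |BK| = 20.0, so K = (-16.87, 10.75). G is determined by |KG| = 46.2 and |GD| = 38.8 together: it lies at the intersection of circle(K, 46.2) and circle(D, 38.8). With |KD| = 77.71, the foot of the radical line on KD is 42.90 from K and the perpendicular offset is √(46.2² − 42.90²) = 17.14. Taking the right-of-KD solution: G = (23.25, -12.16).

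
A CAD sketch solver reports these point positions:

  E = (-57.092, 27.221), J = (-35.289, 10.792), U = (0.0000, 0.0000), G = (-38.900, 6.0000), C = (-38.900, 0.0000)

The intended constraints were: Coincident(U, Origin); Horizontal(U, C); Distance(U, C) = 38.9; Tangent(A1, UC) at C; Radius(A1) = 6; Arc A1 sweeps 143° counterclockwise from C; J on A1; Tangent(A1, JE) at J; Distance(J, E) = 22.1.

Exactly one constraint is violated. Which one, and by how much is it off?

Distance(J, E) = 22.1 — off by 5.20.

U = (0.00, 0.00) ✓; U.y = 0.00, C.y = 0.00 ✓; |UC| = 38.90 ✓; ∠(GC, CU) = 90.00° ✓; |GC| = 6.000 ✓; bearing(G→J) − bearing(G→C) = 143.0° ✓; |GJ| = 6.000 ✓; ∠(GJ, JE) = 90.00° ✓; |JE| = 27.30 ✗.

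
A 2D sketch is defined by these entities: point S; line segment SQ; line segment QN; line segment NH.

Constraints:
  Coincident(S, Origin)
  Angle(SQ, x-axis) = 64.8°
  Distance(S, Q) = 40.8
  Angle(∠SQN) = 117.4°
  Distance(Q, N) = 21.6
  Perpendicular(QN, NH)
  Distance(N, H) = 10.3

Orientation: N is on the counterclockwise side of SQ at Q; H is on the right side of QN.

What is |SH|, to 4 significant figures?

61.60

S is at the origin; SQ runs at 64.8° with length 40.8, so Q = 40.8·(cos 64.8°, sin 64.8°) = (17.37, 36.92). ∠SQN = 117.4°, so QN runs at 64.8° + (180° − 117.4°) = 127.4° from the x-axis; with |QN| = 21.6, N = Q + 21.6·(cos 127.4°, sin 127.4°) = (4.252, 54.08). QN ⟂ NH; with |NH| = 10.3 on the right of QN, H = N + 10.3·(0.7944, 0.6074) = (12.43, 60.33). Then |SH| = |H − S| = 61.60.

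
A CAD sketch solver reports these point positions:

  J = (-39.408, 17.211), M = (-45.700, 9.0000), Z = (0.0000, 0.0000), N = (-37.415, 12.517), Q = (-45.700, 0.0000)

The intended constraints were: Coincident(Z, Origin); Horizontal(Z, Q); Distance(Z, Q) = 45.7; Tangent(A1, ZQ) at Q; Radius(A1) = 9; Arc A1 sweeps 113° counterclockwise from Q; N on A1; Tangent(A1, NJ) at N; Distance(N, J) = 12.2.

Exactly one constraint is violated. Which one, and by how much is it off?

Distance(N, J) = 12.2 — off by 7.10.

Z = (0.00, 0.00) ✓; Z.y = 0.00, Q.y = 0.00 ✓; |ZQ| = 45.70 ✓; ∠(MQ, QZ) = 90.00° ✓; |MQ| = 9.000 ✓; bearing(M→N) − bearing(M→Q) = 113.0° ✓; |MN| = 9.001 ✓; ∠(MN, NJ) = 90.00° ✓; |NJ| = 5.100 ✗.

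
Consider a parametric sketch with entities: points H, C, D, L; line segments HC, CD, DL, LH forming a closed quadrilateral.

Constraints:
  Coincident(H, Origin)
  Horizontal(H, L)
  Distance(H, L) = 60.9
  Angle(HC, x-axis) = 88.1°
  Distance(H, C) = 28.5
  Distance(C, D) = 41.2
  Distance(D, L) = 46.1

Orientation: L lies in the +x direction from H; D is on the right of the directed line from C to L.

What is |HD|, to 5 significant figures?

18.719

Checks: |HL| = 60.90 ✓; |HC| = 28.50 ✓; |CD| = 41.20 ✓; |DL| = 46.10 ✓.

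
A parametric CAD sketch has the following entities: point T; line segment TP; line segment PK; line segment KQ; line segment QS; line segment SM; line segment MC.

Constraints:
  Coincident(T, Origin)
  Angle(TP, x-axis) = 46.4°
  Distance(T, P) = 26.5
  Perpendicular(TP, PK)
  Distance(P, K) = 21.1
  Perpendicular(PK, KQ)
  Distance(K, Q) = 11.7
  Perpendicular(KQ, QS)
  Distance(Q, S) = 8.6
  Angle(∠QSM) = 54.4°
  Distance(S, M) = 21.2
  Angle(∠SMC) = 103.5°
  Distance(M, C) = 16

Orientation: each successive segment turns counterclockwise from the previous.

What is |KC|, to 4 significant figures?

18.57

T is at the origin; TP runs at 46.4° with length 26.5, so P = (18.27, 19.19). The perpendicularity gives PK at right angles to TP, so PK runs at 136.4°; with |PK| = 21.1, K = (2.995, 33.74). PK is perpendicular to KQ, so KQ runs at -133.6°; with |KQ| = 11.7, Q = (-5.074, 25.27). The perpendicularity gives QS at right angles to KQ, so QS runs at -43.60°; with |QS| = 8.6, S = (1.154, 19.34). ∠QSM = 54.4° gives SM at 82.00° from the x-axis; with |SM| = 21.2, M = (4.105, 40.33). ∠SMC = 103.5° gives MC at 158.5° from the x-axis; with |MC| = 16.0, C = (-10.78, 46.20). Then |KC| = |C − K| = 18.57.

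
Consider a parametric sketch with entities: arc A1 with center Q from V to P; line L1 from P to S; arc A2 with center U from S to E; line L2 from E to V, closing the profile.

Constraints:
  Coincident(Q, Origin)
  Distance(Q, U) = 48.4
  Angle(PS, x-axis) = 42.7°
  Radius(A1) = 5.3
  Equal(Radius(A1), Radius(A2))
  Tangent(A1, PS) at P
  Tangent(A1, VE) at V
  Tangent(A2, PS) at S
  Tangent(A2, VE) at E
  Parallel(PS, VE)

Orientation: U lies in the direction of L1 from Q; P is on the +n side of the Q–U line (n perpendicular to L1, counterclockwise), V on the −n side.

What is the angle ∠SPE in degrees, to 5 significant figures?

12.353°

The slot axis is L1's direction at 42.7°, so u = (cos 42.7°, sin 42.7°) = (0.73491, 0.67816) and n = (−sin 42.7°, cos 42.7°) = (-0.67816, 0.73491). Q is at the origin and U lies 48.4 along u from Q, so U = 48.4·u = (35.570, 32.823). Tangency of A1 to both parallel lines with radius 5.3 puts P and V at Q ± 5.3·n: P = (-3.5942, 3.8950), V = (3.5942, -3.8950). Equal radii place S and E the same way about U: S = U + 5.3·n = (31.976, 36.718), E = U − 5.3·n = (39.164, 28.928). Then cos ∠SPE = PS·PE / (|PS||PE|), giving 12.353°.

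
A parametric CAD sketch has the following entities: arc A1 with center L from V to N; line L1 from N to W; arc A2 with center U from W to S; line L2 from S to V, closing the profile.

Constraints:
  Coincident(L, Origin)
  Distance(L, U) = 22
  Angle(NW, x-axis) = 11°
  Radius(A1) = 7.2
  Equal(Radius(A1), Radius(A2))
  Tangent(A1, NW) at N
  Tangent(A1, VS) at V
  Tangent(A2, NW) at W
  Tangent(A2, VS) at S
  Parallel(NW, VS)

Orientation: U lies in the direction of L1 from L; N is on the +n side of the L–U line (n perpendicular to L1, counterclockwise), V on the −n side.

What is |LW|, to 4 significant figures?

23.15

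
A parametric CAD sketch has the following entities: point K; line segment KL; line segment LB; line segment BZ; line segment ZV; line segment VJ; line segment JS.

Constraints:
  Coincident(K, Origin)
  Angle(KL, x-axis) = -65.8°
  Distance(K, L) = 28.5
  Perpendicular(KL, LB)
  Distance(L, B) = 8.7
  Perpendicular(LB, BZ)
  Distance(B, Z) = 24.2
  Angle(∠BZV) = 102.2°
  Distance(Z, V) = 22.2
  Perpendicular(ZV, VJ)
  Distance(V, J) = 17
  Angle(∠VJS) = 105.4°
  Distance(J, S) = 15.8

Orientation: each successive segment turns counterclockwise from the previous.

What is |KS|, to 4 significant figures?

23.69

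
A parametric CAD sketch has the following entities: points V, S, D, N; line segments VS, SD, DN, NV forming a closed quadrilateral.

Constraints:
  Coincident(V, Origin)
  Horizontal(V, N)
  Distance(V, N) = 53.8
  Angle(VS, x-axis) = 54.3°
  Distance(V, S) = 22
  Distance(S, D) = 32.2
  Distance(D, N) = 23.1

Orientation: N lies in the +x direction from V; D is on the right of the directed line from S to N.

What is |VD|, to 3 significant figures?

33.1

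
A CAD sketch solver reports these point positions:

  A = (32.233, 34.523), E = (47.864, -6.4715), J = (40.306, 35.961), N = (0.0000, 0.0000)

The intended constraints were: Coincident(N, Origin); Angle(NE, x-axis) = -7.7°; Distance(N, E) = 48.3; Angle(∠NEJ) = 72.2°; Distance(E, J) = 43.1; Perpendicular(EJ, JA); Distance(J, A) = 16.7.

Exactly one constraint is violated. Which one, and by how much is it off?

Distance(J, A) = 16.7 — off by 8.50.

N = (0.00, 0.00) ✓; NE at -7.700° ✓; |NE| = 48.30 ✓; ∠NEJ = 72.20° ✓; |EJ| = 43.10 ✓; ∠(EJ, JA) = 90.00° ✓; |JA| = 8.200 ✗.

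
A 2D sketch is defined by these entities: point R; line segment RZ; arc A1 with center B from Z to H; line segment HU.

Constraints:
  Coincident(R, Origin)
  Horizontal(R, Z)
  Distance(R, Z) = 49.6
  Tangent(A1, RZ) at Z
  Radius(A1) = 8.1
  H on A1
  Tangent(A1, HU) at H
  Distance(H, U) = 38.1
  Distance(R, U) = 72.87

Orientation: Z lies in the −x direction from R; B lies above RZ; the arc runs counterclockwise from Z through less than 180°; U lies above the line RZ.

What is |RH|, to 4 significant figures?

43.50

R is at the origin; R and Z share the same y with |RZ| = 49.6 and Z on the −x side, so Z = (-49.60, 0.000). The tangent condition forces BZ to be normal to RZ, so B = Z + (0, 8.1) = (-49.60, 8.100). Since BH ⟂ HU (tangency), |BU| = √(8.1² + 38.1²) = 38.95 regardless of where H sits on A1. So U lies on both circle(R, 72.87) and circle(B, 38.95); the above-RZ intersection is U = (-56.10, 46.51). H is the foot of the tangent from U: H = (-42.07, 11.08).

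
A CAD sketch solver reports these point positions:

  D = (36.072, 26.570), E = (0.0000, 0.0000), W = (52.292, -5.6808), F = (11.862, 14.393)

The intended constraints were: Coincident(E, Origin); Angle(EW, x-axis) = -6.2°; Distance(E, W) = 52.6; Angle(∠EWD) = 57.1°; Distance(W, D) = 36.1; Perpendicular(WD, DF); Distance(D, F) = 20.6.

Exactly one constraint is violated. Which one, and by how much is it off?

Distance(D, F) = 20.6 — off by 6.50.

E = (0.00, 0.00) ✓; EW at -6.200° ✓; |EW| = 52.60 ✓; ∠EWD = 57.10° ✓; |WD| = 36.10 ✓; ∠(WD, DF) = 90.00° ✓; |DF| = 27.10 ✗.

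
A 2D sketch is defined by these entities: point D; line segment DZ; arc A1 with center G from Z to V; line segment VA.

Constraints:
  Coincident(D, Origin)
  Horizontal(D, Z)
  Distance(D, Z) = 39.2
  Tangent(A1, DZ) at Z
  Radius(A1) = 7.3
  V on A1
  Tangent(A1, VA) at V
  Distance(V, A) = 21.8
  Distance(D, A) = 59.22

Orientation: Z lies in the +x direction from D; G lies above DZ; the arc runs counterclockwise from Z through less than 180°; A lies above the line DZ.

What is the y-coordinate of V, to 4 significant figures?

4.783

D is at the origin; D and Z share the same y with |DZ| = 39.2 and Z on the +x side, so Z = (39.20, 0.000). The tangent condition forces GZ to be normal to DZ, so G = Z + (0, 7.3) = (39.20, 7.300). Since GV ⟂ VA (tangency), |GA| = √(7.3² + 21.8²) = 22.99 regardless of where V sits on A1. So A lies on both circle(D, 59.22) and circle(G, 22.99); the above-DZ intersection is A = (53.57, 25.25). V is the foot of the tangent from A: V = (46.05, 4.783).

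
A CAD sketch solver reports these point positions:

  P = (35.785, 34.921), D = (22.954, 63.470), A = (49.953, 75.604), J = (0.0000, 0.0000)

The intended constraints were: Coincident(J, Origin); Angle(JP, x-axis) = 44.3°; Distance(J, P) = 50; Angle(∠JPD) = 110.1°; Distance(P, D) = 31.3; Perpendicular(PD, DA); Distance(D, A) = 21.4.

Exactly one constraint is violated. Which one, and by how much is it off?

Distance(D, A) = 21.4 — off by 8.20.

J = (0.00, 0.00) ✓; JP at 44.30° ✓; |JP| = 50.00 ✓; ∠JPD = 110.1° ✓; |PD| = 31.30 ✓; ∠(PD, DA) = 90.00° ✓; |DA| = 29.60 ✗.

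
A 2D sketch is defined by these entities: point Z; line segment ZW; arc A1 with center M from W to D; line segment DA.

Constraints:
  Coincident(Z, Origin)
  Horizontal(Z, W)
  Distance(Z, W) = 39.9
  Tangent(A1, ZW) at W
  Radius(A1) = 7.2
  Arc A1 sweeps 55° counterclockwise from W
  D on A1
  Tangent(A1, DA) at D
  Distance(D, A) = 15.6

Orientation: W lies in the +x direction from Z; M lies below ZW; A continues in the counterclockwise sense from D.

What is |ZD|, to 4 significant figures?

34.14

Z is at the origin; ZW is horizontal with |ZW| = 39.9 and W on the +x side, so W = (39.90, 0.000). The tangent condition forces MW to be normal to ZW, so M = W + (0, -7.2) = (39.90, -7.200). On A1, W sits at bearing 90° from M; a 55° counterclockwise sweep puts D at bearing 145°, so D = M + 7.2·(cos 145°, sin 145°) = (34.00, -3.070). Then |ZD| = |D − Z| = 34.14.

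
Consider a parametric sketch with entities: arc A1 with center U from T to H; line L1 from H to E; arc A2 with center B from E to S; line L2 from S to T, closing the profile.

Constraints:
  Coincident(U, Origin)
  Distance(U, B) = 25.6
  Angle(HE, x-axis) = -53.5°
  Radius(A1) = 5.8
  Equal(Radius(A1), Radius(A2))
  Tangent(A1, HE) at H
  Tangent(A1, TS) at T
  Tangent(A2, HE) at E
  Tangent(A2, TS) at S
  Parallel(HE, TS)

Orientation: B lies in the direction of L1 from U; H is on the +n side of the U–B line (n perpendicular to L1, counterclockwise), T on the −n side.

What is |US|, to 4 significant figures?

26.25

Tangency of A1 to both parallel lines with radius 5.8 puts H and T at U ± 5.8·n: H = (4.662, 3.450), T = (-4.662, -3.450). Equal radii place E and S the same way about B: E = B + 5.8·n = (19.89, -17.13), S = B − 5.8·n = (10.57, -24.03). Then |US| = |S − U| = 26.25.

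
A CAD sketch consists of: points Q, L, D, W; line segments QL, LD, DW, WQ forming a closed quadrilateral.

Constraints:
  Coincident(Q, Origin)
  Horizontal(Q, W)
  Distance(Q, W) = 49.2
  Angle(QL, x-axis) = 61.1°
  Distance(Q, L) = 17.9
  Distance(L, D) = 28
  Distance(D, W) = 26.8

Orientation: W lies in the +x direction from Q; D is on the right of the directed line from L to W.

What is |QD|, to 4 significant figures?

24.93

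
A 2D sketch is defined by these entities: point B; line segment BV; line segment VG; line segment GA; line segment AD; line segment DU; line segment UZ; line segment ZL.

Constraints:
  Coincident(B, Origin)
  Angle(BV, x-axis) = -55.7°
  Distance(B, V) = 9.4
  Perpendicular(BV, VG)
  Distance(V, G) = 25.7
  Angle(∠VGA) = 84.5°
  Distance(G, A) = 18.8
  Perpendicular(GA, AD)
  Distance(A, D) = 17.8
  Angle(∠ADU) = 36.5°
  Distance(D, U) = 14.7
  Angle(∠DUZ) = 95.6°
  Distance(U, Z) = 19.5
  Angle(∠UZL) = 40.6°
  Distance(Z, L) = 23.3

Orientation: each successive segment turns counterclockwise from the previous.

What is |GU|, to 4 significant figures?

11.70

The perpendicularity gives AD at right angles to GA, so AD runs at -140.2°; with |AD| = 17.8, D = (0.8184, 9.767). ∠ADU = 36.5° gives DU at 3.300° from the x-axis; with |DU| = 14.7, U = (15.49, 10.61). Then |GU| = |U − G| = 11.70.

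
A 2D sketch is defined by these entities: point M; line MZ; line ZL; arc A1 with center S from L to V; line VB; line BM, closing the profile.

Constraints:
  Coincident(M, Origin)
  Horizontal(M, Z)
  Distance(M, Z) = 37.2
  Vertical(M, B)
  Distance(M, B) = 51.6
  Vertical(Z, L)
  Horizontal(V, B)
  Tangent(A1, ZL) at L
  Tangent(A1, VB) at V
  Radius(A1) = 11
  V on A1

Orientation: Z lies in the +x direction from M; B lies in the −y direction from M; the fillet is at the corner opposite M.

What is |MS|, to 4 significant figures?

48.32

M is at the origin; M and Z share the same y with |MZ| = 37.2 and Z on the +x side, so Z = (37.20, 0.000). MB is vertical with |MB| = 51.6 and B on the −y side, so B = (0.000, -51.60). The virtual corner opposite M is at (37.20, -51.60). Tangency of A1 to ZL means the radius SL is perpendicular to ZL and the tangent condition forces SV to be normal to VB, with radius 11.0, so the center S sits 11.0 in from both sides at S = (26.20, -40.60). Then |MS| = |S − M| = 48.32.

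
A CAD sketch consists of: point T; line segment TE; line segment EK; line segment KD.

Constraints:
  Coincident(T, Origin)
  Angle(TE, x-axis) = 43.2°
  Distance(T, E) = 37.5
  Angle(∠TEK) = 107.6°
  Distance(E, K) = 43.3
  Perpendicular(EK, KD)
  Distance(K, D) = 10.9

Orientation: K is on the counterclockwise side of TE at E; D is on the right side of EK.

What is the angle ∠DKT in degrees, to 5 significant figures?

123.19°

∠TEK = 107.6°, so EK runs at 43.2° + (180° − 107.6°) = 115.60° from the x-axis; with |EK| = 43.3, K = E + 43.3·(cos 115.60°, sin 115.60°) = (8.6270, 64.720). EK is perpendicular to KD; with |KD| = 10.9 on the right of EK, D = K + 10.9·(0.90183, 0.43209) = (18.457, 69.430). Then cos ∠DKT = KD·KT / (|KD||KT|), giving 123.19°.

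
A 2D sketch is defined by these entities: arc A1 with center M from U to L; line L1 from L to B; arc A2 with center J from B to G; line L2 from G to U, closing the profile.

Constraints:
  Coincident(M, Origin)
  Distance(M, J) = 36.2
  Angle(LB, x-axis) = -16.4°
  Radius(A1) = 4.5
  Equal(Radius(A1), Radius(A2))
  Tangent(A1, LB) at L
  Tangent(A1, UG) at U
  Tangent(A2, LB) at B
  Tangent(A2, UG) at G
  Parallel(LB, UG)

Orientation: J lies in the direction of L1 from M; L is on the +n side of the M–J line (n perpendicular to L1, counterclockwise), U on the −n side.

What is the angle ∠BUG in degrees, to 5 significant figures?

13.962°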